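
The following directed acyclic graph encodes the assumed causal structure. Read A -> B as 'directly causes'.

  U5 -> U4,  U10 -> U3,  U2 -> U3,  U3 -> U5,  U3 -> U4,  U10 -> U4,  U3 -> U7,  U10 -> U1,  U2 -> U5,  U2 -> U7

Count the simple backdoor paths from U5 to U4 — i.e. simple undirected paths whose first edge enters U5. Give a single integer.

6

A backdoor path from U5 to U4 is any simple undirected path whose first edge points into U5 (i.e. leaves U5 via a parent).
Parents of U5: {U2, U3}.
Enumerating:
  P1: U5 <- U2 -> U3 <- U10 -> U4
  P2: U5 <- U2 -> U3 -> U4
  P3: U5 <- U2 -> U7 <- U3 <- U10 -> U4
  P4: U5 <- U2 -> U7 <- U3 -> U4
  P5: U5 <- U3 <- U10 -> U4
  P6: U5 <- U3 -> U4
That exhausts the simple backdoor paths. Count: 6.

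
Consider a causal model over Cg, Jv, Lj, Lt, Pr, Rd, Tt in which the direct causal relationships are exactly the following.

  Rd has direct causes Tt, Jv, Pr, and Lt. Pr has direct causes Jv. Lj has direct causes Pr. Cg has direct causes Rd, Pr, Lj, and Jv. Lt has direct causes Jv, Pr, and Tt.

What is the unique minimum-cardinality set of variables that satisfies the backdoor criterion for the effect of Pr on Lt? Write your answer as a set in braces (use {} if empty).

Variables eligible for adjustment (non-descendants of Pr, excluding Pr and Lt): {Jv, Tt}.
Backdoor paths from Pr to Lt:
  P1: Pr <- Jv -> Lt
  P2: Pr <- Jv -> Rd <- Tt -> Lt
  P3: Pr <- Jv -> Rd <- Lt
  P4: Pr <- Jv -> Cg <- Rd <- Tt -> Lt
  P5: Pr <- Jv -> Cg <- Rd <- Lt
The empty set is not sufficient: P1 (Pr <- Jv -> Lt) has no collider blocking it and no conditioned non-collider, so it is open.
Try {Jv}:
  P1: blocked at fork node Jv ∈ conditioning set.
  P2: blocked at fork node Jv ∈ conditioning set.
  P3: blocked at fork node Jv ∈ conditioning set.
  P4: blocked at fork node Jv ∈ conditioning set.
  P5: blocked at fork node Jv ∈ conditioning set.
{Jv} contains no descendant of Pr and blocks every backdoor path.
No other singleton works — e.g. {Tt} leaves P1 open — so {Jv} is the unique smallest valid adjustment set.

{Jv}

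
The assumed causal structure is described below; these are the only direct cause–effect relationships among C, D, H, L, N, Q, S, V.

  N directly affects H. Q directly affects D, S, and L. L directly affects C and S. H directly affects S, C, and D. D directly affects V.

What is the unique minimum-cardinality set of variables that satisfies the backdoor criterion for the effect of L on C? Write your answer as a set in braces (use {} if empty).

{}

Variables eligible for adjustment (non-descendants of L, excluding L and C): {D, H, N, Q, V}.
Backdoor paths from L to C:
  P1: L <- Q -> S <- H -> C
  P2: L <- Q -> D <- H -> C
Each backdoor path contains an unconditioned collider, so every path is already blocked with the empty conditioning set:
  P1: blocked at collider S (neither it nor any descendant is in the conditioning set).
  P2: blocked at collider D (neither it nor any descendant is in the conditioning set).
The empty set is therefore the unique smallest valid set.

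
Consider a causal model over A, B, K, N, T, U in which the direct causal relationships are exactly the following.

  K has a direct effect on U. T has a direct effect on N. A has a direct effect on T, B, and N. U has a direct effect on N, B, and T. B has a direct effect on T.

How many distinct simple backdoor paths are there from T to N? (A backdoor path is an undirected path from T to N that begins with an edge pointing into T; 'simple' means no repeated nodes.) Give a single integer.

A backdoor path from T to N is any simple undirected path whose first edge points into T (i.e. leaves T via a parent).
Parents of T: {A, B, U}.
Enumerating:
  P1: T <- A -> B <- U -> N
  P2: T <- A -> N
  P3: T <- U -> B <- A -> N
  P4: T <- U -> N
  P5: T <- B <- A -> N
  P6: T <- B <- U -> N
That exhausts the simple backdoor paths. Count: 6.

6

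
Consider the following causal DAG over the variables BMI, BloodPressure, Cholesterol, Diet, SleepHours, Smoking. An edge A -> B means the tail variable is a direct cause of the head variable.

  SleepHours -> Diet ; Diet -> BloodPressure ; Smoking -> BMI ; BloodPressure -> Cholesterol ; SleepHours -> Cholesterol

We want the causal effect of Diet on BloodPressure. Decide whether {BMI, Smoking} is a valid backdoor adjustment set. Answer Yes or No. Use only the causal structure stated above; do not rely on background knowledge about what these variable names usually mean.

Backdoor paths from Diet to BloodPressure (paths whose first edge points into Diet):
  P1: Diet <- SleepHours -> Cholesterol <- BloodPressure
Condition 1 (no descendant of Diet in the set): holds — descendants of Diet are {BloodPressure, Cholesterol}; none are in {BMI, Smoking}.
Condition 2 (every backdoor path blocked by {BMI, Smoking}):
  P1: blocked at collider Cholesterol (neither it nor any descendant is in the conditioning set).
{BMI, Smoking} satisfies the backdoor criterion.

Yes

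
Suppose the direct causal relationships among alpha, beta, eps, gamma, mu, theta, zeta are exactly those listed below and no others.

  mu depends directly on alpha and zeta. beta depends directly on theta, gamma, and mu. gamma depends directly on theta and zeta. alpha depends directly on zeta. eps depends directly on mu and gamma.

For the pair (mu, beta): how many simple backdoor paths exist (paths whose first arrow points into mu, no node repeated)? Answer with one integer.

A backdoor path from mu to beta is any simple undirected path whose first edge points into mu (i.e. leaves mu via a parent).
Parents of mu: {alpha, zeta}.
Enumerating:
  P1: mu <- zeta -> gamma <- theta -> beta
  P2: mu <- zeta -> gamma -> beta
  P3: mu <- alpha <- zeta -> gamma <- theta -> beta
  P4: mu <- alpha <- zeta -> gamma -> beta
That exhausts the simple backdoor paths. Count: 4.

4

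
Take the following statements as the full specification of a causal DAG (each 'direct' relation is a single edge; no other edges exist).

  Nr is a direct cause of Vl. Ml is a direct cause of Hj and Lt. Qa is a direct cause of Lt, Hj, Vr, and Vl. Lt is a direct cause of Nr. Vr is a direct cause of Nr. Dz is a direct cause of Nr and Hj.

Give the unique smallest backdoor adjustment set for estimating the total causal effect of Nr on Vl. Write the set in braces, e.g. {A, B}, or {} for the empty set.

{Qa}

Variables eligible for adjustment (non-descendants of Nr, excluding Nr and Vl): {Dz, Hj, Lt, Ml, Qa, Vr}.
Backdoor paths from Nr to Vl:
  P1: Nr <- Dz -> Hj <- Qa -> Vl
  P2: Nr <- Dz -> Hj <- Ml -> Lt <- Qa -> Vl
  P3: Nr <- Vr <- Qa -> Vl
  P4: Nr <- Lt <- Qa -> Vl
  P5: Nr <- Lt <- Ml -> Hj <- Qa -> Vl
The empty set is not sufficient: P3 (Nr <- Vr <- Qa -> Vl) has no collider blocking it and no conditioned non-collider, so it is open.
Try {Qa}:
  P1: blocked at collider Hj (neither it nor any descendant is in the conditioning set).
  P2: blocked at collider Hj (neither it nor any descendant is in the conditioning set).
  P3: blocked at fork node Qa ∈ conditioning set.
  P4: blocked at fork node Qa ∈ conditioning set.
  P5: blocked at collider Hj (neither it nor any descendant is in the conditioning set).
{Qa} contains no descendant of Nr and blocks every backdoor path.
No other singleton works — e.g. {Dz} leaves P3 open — so {Qa} is the unique smallest valid adjustment set.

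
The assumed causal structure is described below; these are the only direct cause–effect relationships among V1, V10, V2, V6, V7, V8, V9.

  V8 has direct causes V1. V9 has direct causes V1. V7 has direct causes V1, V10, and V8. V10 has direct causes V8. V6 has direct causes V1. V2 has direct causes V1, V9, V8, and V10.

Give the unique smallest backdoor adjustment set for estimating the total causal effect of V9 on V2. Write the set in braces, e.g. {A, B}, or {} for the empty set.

Variables eligible for adjustment (non-descendants of V9, excluding V9 and V2): {V1, V10, V6, V7, V8}.
Backdoor paths from V9 to V2:
  P1: V9 <- V1 -> V8 -> V10 -> V2
  P2: V9 <- V1 -> V8 -> V2
  P3: V9 <- V1 -> V8 -> V7 <- V10 -> V2
  P4: V9 <- V1 -> V2
  P5: V9 <- V1 -> V7 <- V8 -> V10 -> V2
  P6: V9 <- V1 -> V7 <- V8 -> V2
  P7: V9 <- V1 -> V7 <- V10 <- V8 -> V2
  P8: V9 <- V1 -> V7 <- V10 -> V2
The empty set is not sufficient: P1 (V9 <- V1 -> V8 -> V10 -> V2) has no collider blocking it and no conditioned non-collider, so it is open.
Try {V1}:
  P1: blocked at fork node V1 ∈ conditioning set.
  P2: blocked at fork node V1 ∈ conditioning set.
  P3: blocked at fork node V1 ∈ conditioning set.
  P4: blocked at fork node V1 ∈ conditioning set.
  P5: blocked at fork node V1 ∈ conditioning set.
  P6: blocked at fork node V1 ∈ conditioning set.
  P7: blocked at fork node V1 ∈ conditioning set.
  P8: blocked at fork node V1 ∈ conditioning set.
{V1} contains no descendant of V9 and blocks every backdoor path.
No other singleton works — e.g. {V8} leaves P4 open — so {V1} is the unique smallest valid adjustment set.

{V1}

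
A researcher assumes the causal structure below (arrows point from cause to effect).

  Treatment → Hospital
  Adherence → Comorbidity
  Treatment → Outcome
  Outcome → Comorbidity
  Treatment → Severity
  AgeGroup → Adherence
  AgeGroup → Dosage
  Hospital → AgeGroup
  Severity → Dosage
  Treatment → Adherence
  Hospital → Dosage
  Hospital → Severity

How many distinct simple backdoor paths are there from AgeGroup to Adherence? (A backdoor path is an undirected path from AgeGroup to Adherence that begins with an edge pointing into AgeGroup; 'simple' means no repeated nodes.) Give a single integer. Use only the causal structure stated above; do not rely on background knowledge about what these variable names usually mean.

A backdoor path from AgeGroup to Adherence is any simple undirected path whose first edge points into AgeGroup (i.e. leaves AgeGroup via a parent).
Parents of AgeGroup: {Hospital}.
Enumerating:
  P1: AgeGroup <- Hospital <- Treatment -> Adherence
  P2: AgeGroup <- Hospital <- Treatment -> Outcome -> Comorbidity <- Adherence
  P3: AgeGroup <- Hospital -> Severity <- Treatment -> Adherence
  P4: AgeGroup <- Hospital -> Severity <- Treatment -> Outcome -> Comorbidity <- Adherence
  P5: AgeGroup <- Hospital -> Dosage <- Severity <- Treatment -> Adherence
  P6: AgeGroup <- Hospital -> Dosage <- Severity <- Treatment -> Outcome -> Comorbidity <- Adherence
That exhausts the simple backdoor paths. Count: 6.

6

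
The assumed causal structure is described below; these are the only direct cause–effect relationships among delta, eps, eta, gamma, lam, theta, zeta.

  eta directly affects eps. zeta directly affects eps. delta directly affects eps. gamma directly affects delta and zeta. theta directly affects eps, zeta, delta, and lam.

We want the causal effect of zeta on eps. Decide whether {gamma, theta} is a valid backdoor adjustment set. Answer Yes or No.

Yes

Backdoor paths from zeta to eps (paths whose first edge points into zeta):
  P1: zeta <- theta -> delta -> eps
  P2: zeta <- theta -> eps
  P3: zeta <- gamma -> delta <- theta -> eps
  P4: zeta <- gamma -> delta -> eps
Condition 1 (no descendant of zeta in the set): holds — descendants of zeta are {eps}; none are in {gamma, theta}.
Condition 2 (every backdoor path blocked by {gamma, theta}):
  P1: blocked at fork node theta ∈ conditioning set.
  P2: blocked at fork node theta ∈ conditioning set.
  P3: blocked at fork node gamma ∈ conditioning set.
  P4: blocked at fork node gamma ∈ conditioning set.
{gamma, theta} satisfies the backdoor criterion.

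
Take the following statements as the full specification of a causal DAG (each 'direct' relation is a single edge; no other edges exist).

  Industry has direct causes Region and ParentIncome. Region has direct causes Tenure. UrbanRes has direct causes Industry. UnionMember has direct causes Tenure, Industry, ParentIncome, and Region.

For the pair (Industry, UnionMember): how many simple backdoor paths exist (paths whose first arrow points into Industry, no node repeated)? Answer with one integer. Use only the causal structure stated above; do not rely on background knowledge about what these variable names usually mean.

A backdoor path from Industry to UnionMember is any simple undirected path whose first edge points into Industry (i.e. leaves Industry via a parent).
Parents of Industry: {ParentIncome, Region}.
Enumerating:
  P1: Industry <- ParentIncome -> UnionMember
  P2: Industry <- Region <- Tenure -> UnionMember
  P3: Industry <- Region -> UnionMember
That exhausts the simple backdoor paths. Count: 3.

3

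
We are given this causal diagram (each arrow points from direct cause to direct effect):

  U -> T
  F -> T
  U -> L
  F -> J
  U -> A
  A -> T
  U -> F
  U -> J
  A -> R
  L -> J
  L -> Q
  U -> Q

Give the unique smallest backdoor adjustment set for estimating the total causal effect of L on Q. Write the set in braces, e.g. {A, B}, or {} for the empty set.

Variables eligible for adjustment (non-descendants of L, excluding L and Q): {A, F, R, T, U}.
Backdoor paths from L to Q:
  P1: L <- U -> Q
The empty set is not sufficient: P1 (L <- U -> Q) has no collider blocking it and no conditioned non-collider, so it is open.
Try {U}:
  P1: blocked at fork node U ∈ conditioning set.
{U} contains no descendant of L and blocks every backdoor path.
No other singleton works — e.g. {A} leaves P1 open — so {U} is the unique smallest valid adjustment set.

{U}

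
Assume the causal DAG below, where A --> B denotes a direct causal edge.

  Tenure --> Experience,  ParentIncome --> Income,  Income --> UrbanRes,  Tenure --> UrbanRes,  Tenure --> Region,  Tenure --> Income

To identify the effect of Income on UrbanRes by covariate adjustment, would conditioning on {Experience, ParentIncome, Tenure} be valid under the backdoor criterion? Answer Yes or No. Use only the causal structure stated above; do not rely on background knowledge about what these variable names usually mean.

Backdoor paths from Income to UrbanRes (paths whose first edge points into Income):
  P1: Income <- Tenure -> UrbanRes
Condition 1 (no descendant of Income in the set): holds — descendants of Income are {UrbanRes}; none are in {Experience, ParentIncome, Tenure}.
Condition 2 (every backdoor path blocked by {Experience, ParentIncome, Tenure}):
  P1: blocked at fork node Tenure ∈ conditioning set.
{Experience, ParentIncome, Tenure} satisfies the backdoor criterion.

Yes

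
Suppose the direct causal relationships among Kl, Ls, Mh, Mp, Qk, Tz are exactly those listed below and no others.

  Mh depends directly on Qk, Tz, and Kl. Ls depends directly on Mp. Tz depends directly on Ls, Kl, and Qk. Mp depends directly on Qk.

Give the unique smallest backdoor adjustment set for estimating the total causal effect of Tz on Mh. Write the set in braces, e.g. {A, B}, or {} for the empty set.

Variables eligible for adjustment (non-descendants of Tz, excluding Tz and Mh): {Kl, Ls, Mp, Qk}.
Backdoor paths from Tz to Mh:
  P1: Tz <- Qk -> Mh
  P2: Tz <- Kl -> Mh
  P3: Tz <- Ls <- Mp <- Qk -> Mh
The empty set is not sufficient: P1 (Tz <- Qk -> Mh) has no collider blocking it and no conditioned non-collider, so it is open.
Try {Kl, Qk}:
  P1: blocked at fork node Qk ∈ conditioning set.
  P2: blocked at fork node Kl ∈ conditioning set.
  P3: blocked at fork node Qk ∈ conditioning set.
{Kl, Qk} contains no descendant of Tz and blocks every backdoor path.
Every element of {Kl, Qk} is needed (dropping Kl leaves P2 open; dropping Qk leaves P1 open), so no proper subset is valid.
Among all size-2 subsets of the eligible variables, only {Kl, Qk} blocks every backdoor path, so it is the unique smallest valid adjustment set.

{Kl, Qk}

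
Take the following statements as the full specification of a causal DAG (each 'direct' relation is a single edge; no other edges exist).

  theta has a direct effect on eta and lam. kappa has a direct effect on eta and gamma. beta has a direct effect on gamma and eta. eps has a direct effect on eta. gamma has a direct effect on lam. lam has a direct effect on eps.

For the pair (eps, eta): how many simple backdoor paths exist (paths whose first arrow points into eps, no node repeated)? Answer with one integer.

A backdoor path from eps to eta is any simple undirected path whose first edge points into eps (i.e. leaves eps via a parent).
Parents of eps: {lam}.
Enumerating:
  P1: eps <- lam <- theta -> eta
  P2: eps <- lam <- gamma <- beta -> eta
  P3: eps <- lam <- gamma <- kappa -> eta
That exhausts the simple backdoor paths. Count: 3.

3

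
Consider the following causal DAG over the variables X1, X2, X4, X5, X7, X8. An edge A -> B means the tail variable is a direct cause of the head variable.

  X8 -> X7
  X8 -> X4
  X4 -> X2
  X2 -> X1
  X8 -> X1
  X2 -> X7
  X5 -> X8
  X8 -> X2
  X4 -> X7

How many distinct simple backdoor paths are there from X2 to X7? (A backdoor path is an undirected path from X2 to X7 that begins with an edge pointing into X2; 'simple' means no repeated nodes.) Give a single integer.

4

A backdoor path from X2 to X7 is any simple undirected path whose first edge points into X2 (i.e. leaves X2 via a parent).
Parents of X2: {X4, X8}.
Enumerating:
  P1: X2 <- X8 -> X4 -> X7
  P2: X2 <- X8 -> X7
  P3: X2 <- X4 <- X8 -> X7
  P4: X2 <- X4 -> X7
That exhausts the simple backdoor paths. Count: 4.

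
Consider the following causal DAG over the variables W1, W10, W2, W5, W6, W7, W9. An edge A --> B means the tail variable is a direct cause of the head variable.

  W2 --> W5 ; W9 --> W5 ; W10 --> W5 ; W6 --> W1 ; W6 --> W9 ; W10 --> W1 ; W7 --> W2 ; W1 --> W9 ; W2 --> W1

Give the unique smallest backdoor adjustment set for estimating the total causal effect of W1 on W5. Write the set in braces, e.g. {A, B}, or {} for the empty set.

{W10, W2, W6}

Variables eligible for adjustment (non-descendants of W1, excluding W1 and W5): {W10, W2, W6, W7}.
Backdoor paths from W1 to W5:
  P1: W1 <- W2 -> W5
  P2: W1 <- W6 -> W9 -> W5
  P3: W1 <- W10 -> W5
The empty set is not sufficient: P1 (W1 <- W2 -> W5) has no collider blocking it and no conditioned non-collider, so it is open.
Try {W10, W2, W6}:
  P1: blocked at fork node W2 ∈ conditioning set.
  P2: blocked at fork node W6 ∈ conditioning set.
  P3: blocked at fork node W10 ∈ conditioning set.
{W10, W2, W6} contains no descendant of W1 and blocks every backdoor path.
Every element of {W10, W2, W6} is needed (dropping W10 leaves P3 open; dropping W2 leaves P1 open; dropping W6 leaves P2 open), so no proper subset is valid.
Among all size-3 subsets of the eligible variables, only {W10, W2, W6} blocks every backdoor path, so it is the unique smallest valid adjustment set.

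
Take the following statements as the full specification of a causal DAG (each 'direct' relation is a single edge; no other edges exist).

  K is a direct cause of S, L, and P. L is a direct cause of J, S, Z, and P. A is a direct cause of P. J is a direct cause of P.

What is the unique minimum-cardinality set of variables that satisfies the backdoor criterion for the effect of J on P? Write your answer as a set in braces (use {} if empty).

Variables eligible for adjustment (non-descendants of J, excluding J and P): {A, K, L, S, Z}.
Backdoor paths from J to P:
  P1: J <- L <- K -> P
  P2: J <- L -> S <- K -> P
  P3: J <- L -> P
The empty set is not sufficient: P1 (J <- L <- K -> P) has no collider blocking it and no conditioned non-collider, so it is open.
Try {L}:
  P1: blocked at chain node L ∈ conditioning set.
  P2: blocked at fork node L ∈ conditioning set.
  P3: blocked at fork node L ∈ conditioning set.
{L} contains no descendant of J and blocks every backdoor path.
No other singleton works — e.g. {K} leaves P3 open — so {L} is the unique smallest valid adjustment set.

{L}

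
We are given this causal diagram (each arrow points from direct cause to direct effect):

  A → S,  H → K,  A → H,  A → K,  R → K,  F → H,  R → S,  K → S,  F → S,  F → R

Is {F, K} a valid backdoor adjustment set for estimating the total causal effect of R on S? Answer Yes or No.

No

Backdoor paths from R to S (paths whose first edge points into R):
  P1: R <- F -> H <- A -> K -> S
  P2: R <- F -> H <- A -> S
  P3: R <- F -> H -> K <- A -> S
  P4: R <- F -> H -> K -> S
  P5: R <- F -> S
Condition 1 (no descendant of R in the set): FAILS — K is a descendant of R.
Condition 2 (every backdoor path blocked by {F, K}):
  P1: blocked at fork node F ∈ conditioning set.
  P2: blocked at fork node F ∈ conditioning set.
  P3: blocked at fork node F ∈ conditioning set.
  P4: blocked at fork node F ∈ conditioning set.
  P5: blocked at fork node F ∈ conditioning set.
{F, K} does not satisfy the backdoor criterion.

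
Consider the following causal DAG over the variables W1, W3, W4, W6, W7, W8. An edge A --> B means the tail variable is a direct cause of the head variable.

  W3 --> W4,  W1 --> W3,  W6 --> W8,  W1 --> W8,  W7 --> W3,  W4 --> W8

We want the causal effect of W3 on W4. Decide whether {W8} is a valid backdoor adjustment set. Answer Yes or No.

No

Backdoor paths from W3 to W4 (paths whose first edge points into W3):
  P1: W3 <- W1 -> W8 <- W4
Condition 1 (no descendant of W3 in the set): FAILS — W8 is a descendant of W3.
Condition 2 (every backdoor path blocked by {W8}):
  P1: open — collider(s) W8 are conditioned on (or have a conditioned descendant) and no non-collider on the path is in the set.
{W8} does not satisfy the backdoor criterion.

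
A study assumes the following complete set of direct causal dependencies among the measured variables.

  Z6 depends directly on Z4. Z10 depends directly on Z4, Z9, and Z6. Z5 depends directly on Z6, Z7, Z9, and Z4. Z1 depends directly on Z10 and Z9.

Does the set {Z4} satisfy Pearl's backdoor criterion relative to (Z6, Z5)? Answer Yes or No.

Yes

Backdoor paths from Z6 to Z5 (paths whose first edge points into Z6):
  P1: Z6 <- Z4 -> Z10 <- Z9 -> Z5
  P2: Z6 <- Z4 -> Z10 -> Z1 <- Z9 -> Z5
  P3: Z6 <- Z4 -> Z5
Condition 1 (no descendant of Z6 in the set): holds — descendants of Z6 are {Z1, Z10, Z5}; none are in {Z4}.
Condition 2 (every backdoor path blocked by {Z4}):
  P1: blocked at fork node Z4 ∈ conditioning set.
  P2: blocked at fork node Z4 ∈ conditioning set.
  P3: blocked at fork node Z4 ∈ conditioning set.
{Z4} satisfies the backdoor criterion.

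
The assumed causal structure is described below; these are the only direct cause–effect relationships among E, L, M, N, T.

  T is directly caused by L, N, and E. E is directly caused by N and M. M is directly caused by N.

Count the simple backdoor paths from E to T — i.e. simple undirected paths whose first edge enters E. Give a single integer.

2

A backdoor path from E to T is any simple undirected path whose first edge points into E (i.e. leaves E via a parent).
Parents of E: {M, N}.
Enumerating:
  P1: E <- N -> T
  P2: E <- M <- N -> T
That exhausts the simple backdoor paths. Count: 2.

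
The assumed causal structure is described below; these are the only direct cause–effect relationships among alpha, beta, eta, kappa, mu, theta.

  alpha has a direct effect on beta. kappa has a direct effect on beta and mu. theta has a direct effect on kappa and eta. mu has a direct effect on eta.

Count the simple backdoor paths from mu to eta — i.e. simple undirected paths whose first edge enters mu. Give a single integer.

A backdoor path from mu to eta is any simple undirected path whose first edge points into mu (i.e. leaves mu via a parent).
Parents of mu: {kappa}.
Enumerating:
  P1: mu <- kappa <- theta -> eta
That exhausts the simple backdoor paths. Count: 1.

1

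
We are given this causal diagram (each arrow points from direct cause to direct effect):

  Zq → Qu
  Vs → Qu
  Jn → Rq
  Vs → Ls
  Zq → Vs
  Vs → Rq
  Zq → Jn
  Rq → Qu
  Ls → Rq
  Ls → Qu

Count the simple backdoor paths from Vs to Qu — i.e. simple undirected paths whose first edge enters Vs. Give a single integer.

A backdoor path from Vs to Qu is any simple undirected path whose first edge points into Vs (i.e. leaves Vs via a parent).
Parents of Vs: {Zq}.
Enumerating:
  P1: Vs <- Zq -> Jn -> Rq <- Ls -> Qu
  P2: Vs <- Zq -> Jn -> Rq -> Qu
  P3: Vs <- Zq -> Qu
That exhausts the simple backdoor paths. Count: 3.

3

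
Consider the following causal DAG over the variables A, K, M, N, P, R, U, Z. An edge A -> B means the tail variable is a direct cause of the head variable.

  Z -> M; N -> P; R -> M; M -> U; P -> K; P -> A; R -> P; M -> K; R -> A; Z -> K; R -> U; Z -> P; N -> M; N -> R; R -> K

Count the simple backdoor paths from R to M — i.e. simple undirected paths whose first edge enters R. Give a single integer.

A backdoor path from R to M is any simple undirected path whose first edge points into R (i.e. leaves R via a parent).
Parents of R: {N}.
Enumerating:
  P1: R <- N -> P <- Z -> M
  P2: R <- N -> P <- Z -> K <- M
  P3: R <- N -> P -> K <- Z -> M
  P4: R <- N -> P -> K <- M
  P5: R <- N -> M
That exhausts the simple backdoor paths. Count: 5.

5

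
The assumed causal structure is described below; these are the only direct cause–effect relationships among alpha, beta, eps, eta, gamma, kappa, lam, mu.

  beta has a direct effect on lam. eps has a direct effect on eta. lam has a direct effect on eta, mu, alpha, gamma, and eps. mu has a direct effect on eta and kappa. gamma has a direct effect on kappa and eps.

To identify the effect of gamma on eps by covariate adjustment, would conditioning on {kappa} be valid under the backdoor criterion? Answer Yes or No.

Backdoor paths from gamma to eps (paths whose first edge points into gamma):
  P1: gamma <- lam -> eps
  P2: gamma <- lam -> mu -> eta <- eps
  P3: gamma <- lam -> eta <- eps
Condition 1 (no descendant of gamma in the set): FAILS — kappa is a descendant of gamma.
Condition 2 (every backdoor path blocked by {kappa}):
  P1: open — no interior node is in the conditioning set.
  P2: blocked at collider eta (neither it nor any descendant is in the conditioning set).
  P3: blocked at collider eta (neither it nor any descendant is in the conditioning set).
{kappa} does not satisfy the backdoor criterion.

No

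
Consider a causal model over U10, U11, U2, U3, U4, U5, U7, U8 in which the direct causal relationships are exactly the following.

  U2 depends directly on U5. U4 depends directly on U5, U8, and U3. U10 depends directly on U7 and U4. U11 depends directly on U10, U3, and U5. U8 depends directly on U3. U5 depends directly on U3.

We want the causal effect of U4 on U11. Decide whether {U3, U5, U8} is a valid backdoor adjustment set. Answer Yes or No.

Backdoor paths from U4 to U11 (paths whose first edge points into U4):
  P1: U4 <- U3 -> U5 -> U11
  P2: U4 <- U3 -> U11
  P3: U4 <- U5 <- U3 -> U11
  P4: U4 <- U5 -> U11
  P5: U4 <- U8 <- U3 -> U5 -> U11
  P6: U4 <- U8 <- U3 -> U11
Condition 1 (no descendant of U4 in the set): holds — descendants of U4 are {U10, U11}; none are in {U3, U5, U8}.
Condition 2 (every backdoor path blocked by {U3, U5, U8}):
  P1: blocked at fork node U3 ∈ conditioning set.
  P2: blocked at fork node U3 ∈ conditioning set.
  P3: blocked at chain node U5 ∈ conditioning set.
  P4: blocked at fork node U5 ∈ conditioning set.
  P5: blocked at chain node U8 ∈ conditioning set.
  P6: blocked at chain node U8 ∈ conditioning set.
{U3, U5, U8} satisfies the backdoor criterion.

Yes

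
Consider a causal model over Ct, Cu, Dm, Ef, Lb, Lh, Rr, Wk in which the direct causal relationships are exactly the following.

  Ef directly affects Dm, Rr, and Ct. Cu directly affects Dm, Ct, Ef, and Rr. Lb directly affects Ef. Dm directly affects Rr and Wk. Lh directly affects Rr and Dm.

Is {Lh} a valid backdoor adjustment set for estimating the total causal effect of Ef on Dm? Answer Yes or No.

No

Backdoor paths from Ef to Dm (paths whose first edge points into Ef):
  P1: Ef <- Cu -> Dm
  P2: Ef <- Cu -> Rr <- Lh -> Dm
  P3: Ef <- Cu -> Rr <- Dm
Condition 1 (no descendant of Ef in the set): holds — descendants of Ef are {Ct, Dm, Rr, Wk}; none are in {Lh}.
Condition 2 (every backdoor path blocked by {Lh}):
  P1: open — no interior node is in the conditioning set.
  P2: blocked at collider Rr (neither it nor any descendant is in the conditioning set).
  P3: blocked at collider Rr (neither it nor any descendant is in the conditioning set).
{Lh} does not satisfy the backdoor criterion.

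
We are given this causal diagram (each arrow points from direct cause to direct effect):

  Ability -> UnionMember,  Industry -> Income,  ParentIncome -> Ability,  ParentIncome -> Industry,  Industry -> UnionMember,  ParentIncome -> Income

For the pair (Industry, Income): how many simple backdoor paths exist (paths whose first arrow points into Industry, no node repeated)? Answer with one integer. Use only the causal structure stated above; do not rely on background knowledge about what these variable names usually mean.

A backdoor path from Industry to Income is any simple undirected path whose first edge points into Industry (i.e. leaves Industry via a parent).
Parents of Industry: {ParentIncome}.
Enumerating:
  P1: Industry <- ParentIncome -> Income
That exhausts the simple backdoor paths. Count: 1.

1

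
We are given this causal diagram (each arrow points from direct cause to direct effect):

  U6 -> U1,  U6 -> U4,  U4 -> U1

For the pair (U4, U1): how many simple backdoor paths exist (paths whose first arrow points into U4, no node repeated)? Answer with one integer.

1

A backdoor path from U4 to U1 is any simple undirected path whose first edge points into U4 (i.e. leaves U4 via a parent).
Parents of U4: {U6}.
Enumerating:
  P1: U4 <- U6 -> U1
That exhausts the simple backdoor paths. Count: 1.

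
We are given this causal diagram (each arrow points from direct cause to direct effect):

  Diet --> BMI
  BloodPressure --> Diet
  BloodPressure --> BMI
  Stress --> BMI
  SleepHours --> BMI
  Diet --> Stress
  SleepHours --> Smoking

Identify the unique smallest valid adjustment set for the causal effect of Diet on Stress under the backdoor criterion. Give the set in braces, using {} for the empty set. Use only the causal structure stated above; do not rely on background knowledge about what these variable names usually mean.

{}

Variables eligible for adjustment (non-descendants of Diet, excluding Diet and Stress): {BloodPressure, SleepHours, Smoking}.
Backdoor paths from Diet to Stress:
  P1: Diet <- BloodPressure -> BMI <- Stress
Each backdoor path contains an unconditioned collider, so every path is already blocked with the empty conditioning set:
  P1: blocked at collider BMI (neither it nor any descendant is in the conditioning set).
The empty set is therefore the unique smallest valid set.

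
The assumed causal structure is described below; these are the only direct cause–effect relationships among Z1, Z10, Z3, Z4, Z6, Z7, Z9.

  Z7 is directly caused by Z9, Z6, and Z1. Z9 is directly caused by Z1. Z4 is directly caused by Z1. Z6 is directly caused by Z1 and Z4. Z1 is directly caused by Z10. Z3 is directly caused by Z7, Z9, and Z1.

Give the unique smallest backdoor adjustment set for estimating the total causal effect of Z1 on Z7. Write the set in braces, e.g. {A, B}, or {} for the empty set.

Variables eligible for adjustment (non-descendants of Z1, excluding Z1 and Z7): {Z10}.
Backdoor paths from Z1 to Z7:
  (none)
With no backdoor paths the empty set already satisfies the criterion, and it is trivially minimal.

{}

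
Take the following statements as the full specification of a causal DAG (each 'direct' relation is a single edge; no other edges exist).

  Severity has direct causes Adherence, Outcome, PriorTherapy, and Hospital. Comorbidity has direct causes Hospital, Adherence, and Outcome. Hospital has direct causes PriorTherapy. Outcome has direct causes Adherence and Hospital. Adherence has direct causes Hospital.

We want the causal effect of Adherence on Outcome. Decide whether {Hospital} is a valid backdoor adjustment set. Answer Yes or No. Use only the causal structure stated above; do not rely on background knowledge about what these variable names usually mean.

Yes

Backdoor paths from Adherence to Outcome (paths whose first edge points into Adherence):
  P1: Adherence <- Hospital <- PriorTherapy -> Severity <- Outcome
  P2: Adherence <- Hospital -> Outcome
  P3: Adherence <- Hospital -> Comorbidity <- Outcome
  P4: Adherence <- Hospital -> Severity <- Outcome
Condition 1 (no descendant of Adherence in the set): holds — descendants of Adherence are {Comorbidity, Outcome, Severity}; none are in {Hospital}.
Condition 2 (every backdoor path blocked by {Hospital}):
  P1: blocked at chain node Hospital ∈ conditioning set.
  P2: blocked at fork node Hospital ∈ conditioning set.
  P3: blocked at fork node Hospital ∈ conditioning set.
  P4: blocked at fork node Hospital ∈ conditioning set.
{Hospital} satisfies the backdoor criterion.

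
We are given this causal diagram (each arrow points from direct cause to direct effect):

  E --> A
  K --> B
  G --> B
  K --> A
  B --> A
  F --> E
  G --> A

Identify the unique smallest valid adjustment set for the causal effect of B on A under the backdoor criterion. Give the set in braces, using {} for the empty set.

Variables eligible for adjustment (non-descendants of B, excluding B and A): {E, F, G, K}.
Backdoor paths from B to A:
  P1: B <- G -> A
  P2: B <- K -> A
The empty set is not sufficient: P1 (B <- G -> A) has no collider blocking it and no conditioned non-collider, so it is open.
Try {G, K}:
  P1: blocked at fork node G ∈ conditioning set.
  P2: blocked at fork node K ∈ conditioning set.
{G, K} contains no descendant of B and blocks every backdoor path.
Every element of {G, K} is needed (dropping G leaves P1 open; dropping K leaves P2 open), so no proper subset is valid.
Among all size-2 subsets of the eligible variables, only {G, K} blocks every backdoor path, so it is the unique smallest valid adjustment set.

{G, K}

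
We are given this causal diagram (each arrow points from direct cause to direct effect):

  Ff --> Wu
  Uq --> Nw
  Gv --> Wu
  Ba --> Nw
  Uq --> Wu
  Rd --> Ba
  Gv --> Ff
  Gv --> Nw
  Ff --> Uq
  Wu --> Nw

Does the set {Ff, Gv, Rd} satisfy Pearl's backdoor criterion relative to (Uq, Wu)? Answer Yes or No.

Backdoor paths from Uq to Wu (paths whose first edge points into Uq):
  P1: Uq <- Ff <- Gv -> Wu
  P2: Uq <- Ff <- Gv -> Nw <- Wu
  P3: Uq <- Ff -> Wu
Condition 1 (no descendant of Uq in the set): holds — descendants of Uq are {Nw, Wu}; none are in {Ff, Gv, Rd}.
Condition 2 (every backdoor path blocked by {Ff, Gv, Rd}):
  P1: blocked at chain node Ff ∈ conditioning set.
  P2: blocked at chain node Ff ∈ conditioning set.
  P3: blocked at fork node Ff ∈ conditioning set.
{Ff, Gv, Rd} satisfies the backdoor criterion.

Yes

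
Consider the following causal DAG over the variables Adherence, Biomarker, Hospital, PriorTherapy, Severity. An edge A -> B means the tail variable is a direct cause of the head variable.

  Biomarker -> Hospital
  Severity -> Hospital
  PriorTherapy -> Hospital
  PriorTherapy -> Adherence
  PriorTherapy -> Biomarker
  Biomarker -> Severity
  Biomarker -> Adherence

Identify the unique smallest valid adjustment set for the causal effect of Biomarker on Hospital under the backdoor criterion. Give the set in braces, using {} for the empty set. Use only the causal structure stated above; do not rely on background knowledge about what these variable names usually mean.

{PriorTherapy}

Variables eligible for adjustment (non-descendants of Biomarker, excluding Biomarker and Hospital): {PriorTherapy}.
Backdoor paths from Biomarker to Hospital:
  P1: Biomarker <- PriorTherapy -> Hospital
The empty set is not sufficient: P1 (Biomarker <- PriorTherapy -> Hospital) has no collider blocking it and no conditioned non-collider, so it is open.
Try {PriorTherapy}:
  P1: blocked at fork node PriorTherapy ∈ conditioning set.
{PriorTherapy} contains no descendant of Biomarker and blocks every backdoor path.
{PriorTherapy} is the unique smallest valid adjustment set.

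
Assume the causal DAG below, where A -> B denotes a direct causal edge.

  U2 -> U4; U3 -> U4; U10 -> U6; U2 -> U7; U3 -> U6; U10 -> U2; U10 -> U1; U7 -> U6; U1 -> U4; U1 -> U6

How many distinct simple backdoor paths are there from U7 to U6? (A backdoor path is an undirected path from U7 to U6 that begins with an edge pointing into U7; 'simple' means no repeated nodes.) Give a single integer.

6

A backdoor path from U7 to U6 is any simple undirected path whose first edge points into U7 (i.e. leaves U7 via a parent).
Parents of U7: {U2}.
Enumerating:
  P1: U7 <- U2 <- U10 -> U1 -> U6
  P2: U7 <- U2 <- U10 -> U1 -> U4 <- U3 -> U6
  P3: U7 <- U2 <- U10 -> U6
  P4: U7 <- U2 -> U4 <- U1 <- U10 -> U6
  P5: U7 <- U2 -> U4 <- U1 -> U6
  P6: U7 <- U2 -> U4 <- U3 -> U6
That exhausts the simple backdoor paths. Count: 6.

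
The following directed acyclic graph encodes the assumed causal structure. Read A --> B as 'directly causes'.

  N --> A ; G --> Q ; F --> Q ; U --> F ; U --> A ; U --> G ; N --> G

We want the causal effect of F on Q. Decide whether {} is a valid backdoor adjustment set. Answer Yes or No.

No

Backdoor paths from F to Q (paths whose first edge points into F):
  P1: F <- U -> A <- N -> G -> Q
  P2: F <- U -> G -> Q
Condition 1 (no descendant of F in the set): holds — descendants of F are {Q}; none are in {}.
Condition 2 (every backdoor path blocked by {}):
  P1: blocked at collider A (neither it nor any descendant is in the conditioning set).
  P2: open — no interior node is in the conditioning set.
{} does not satisfy the backdoor criterion.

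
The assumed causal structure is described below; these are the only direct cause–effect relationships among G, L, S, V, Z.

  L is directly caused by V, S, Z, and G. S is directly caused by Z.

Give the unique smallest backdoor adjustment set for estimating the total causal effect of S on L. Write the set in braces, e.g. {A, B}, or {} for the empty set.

Variables eligible for adjustment (non-descendants of S, excluding S and L): {G, V, Z}.
Backdoor paths from S to L:
  P1: S <- Z -> L
The empty set is not sufficient: P1 (S <- Z -> L) has no collider blocking it and no conditioned non-collider, so it is open.
Try {Z}:
  P1: blocked at fork node Z ∈ conditioning set.
{Z} contains no descendant of S and blocks every backdoor path.
No other singleton works — e.g. {G} leaves P1 open — so {Z} is the unique smallest valid adjustment set.

{Z}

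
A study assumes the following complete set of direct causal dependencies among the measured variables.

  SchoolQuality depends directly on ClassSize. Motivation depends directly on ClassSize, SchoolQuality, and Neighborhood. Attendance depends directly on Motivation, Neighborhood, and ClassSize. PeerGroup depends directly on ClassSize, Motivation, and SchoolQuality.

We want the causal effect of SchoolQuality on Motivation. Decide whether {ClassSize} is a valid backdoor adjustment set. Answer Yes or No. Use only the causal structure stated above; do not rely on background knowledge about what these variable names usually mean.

Backdoor paths from SchoolQuality to Motivation (paths whose first edge points into SchoolQuality):
  P1: SchoolQuality <- ClassSize -> Motivation
  P2: SchoolQuality <- ClassSize -> PeerGroup <- Motivation
  P3: SchoolQuality <- ClassSize -> Attendance <- Neighborhood -> Motivation
  P4: SchoolQuality <- ClassSize -> Attendance <- Motivation
Condition 1 (no descendant of SchoolQuality in the set): holds — descendants of SchoolQuality are {Attendance, Motivation, PeerGroup}; none are in {ClassSize}.
Condition 2 (every backdoor path blocked by {ClassSize}):
  P1: blocked at fork node ClassSize ∈ conditioning set.
  P2: blocked at fork node ClassSize ∈ conditioning set.
  P3: blocked at fork node ClassSize ∈ conditioning set.
  P4: blocked at fork node ClassSize ∈ conditioning set.
{ClassSize} satisfies the backdoor criterion.

Yes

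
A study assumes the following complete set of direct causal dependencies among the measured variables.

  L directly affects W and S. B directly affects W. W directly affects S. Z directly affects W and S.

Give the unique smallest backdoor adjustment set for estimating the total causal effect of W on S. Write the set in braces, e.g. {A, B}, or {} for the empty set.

{L, Z}

Variables eligible for adjustment (non-descendants of W, excluding W and S): {B, L, Z}.
Backdoor paths from W to S:
  P1: W <- Z -> S
  P2: W <- L -> S
The empty set is not sufficient: P1 (W <- Z -> S) has no collider blocking it and no conditioned non-collider, so it is open.
Try {L, Z}:
  P1: blocked at fork node Z ∈ conditioning set.
  P2: blocked at fork node L ∈ conditioning set.
{L, Z} contains no descendant of W and blocks every backdoor path.
Every element of {L, Z} is needed (dropping L leaves P2 open; dropping Z leaves P1 open), so no proper subset is valid.
Among all size-2 subsets of the eligible variables, only {L, Z} blocks every backdoor path, so it is the unique smallest valid adjustment set.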